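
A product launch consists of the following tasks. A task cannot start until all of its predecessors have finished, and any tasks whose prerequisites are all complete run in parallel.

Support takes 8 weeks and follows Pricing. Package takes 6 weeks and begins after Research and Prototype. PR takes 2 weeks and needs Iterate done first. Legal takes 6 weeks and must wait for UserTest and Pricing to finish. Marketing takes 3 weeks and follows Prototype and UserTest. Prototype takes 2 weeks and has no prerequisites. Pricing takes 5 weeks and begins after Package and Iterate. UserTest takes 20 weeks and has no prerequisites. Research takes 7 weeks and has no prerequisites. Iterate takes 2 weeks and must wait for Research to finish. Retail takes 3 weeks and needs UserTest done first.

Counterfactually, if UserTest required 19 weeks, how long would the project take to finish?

As given, the longest chain is UserTest→Legal = 20+6 = 26, so the finish is 26 weeks.
UserTest lies on that path, so at 19 weeks the path becomes 25 weeks.
New critical path: Research→Package→Pricing→Support = 7+6+5+8 = 26 ⇒ 26 weeks.

26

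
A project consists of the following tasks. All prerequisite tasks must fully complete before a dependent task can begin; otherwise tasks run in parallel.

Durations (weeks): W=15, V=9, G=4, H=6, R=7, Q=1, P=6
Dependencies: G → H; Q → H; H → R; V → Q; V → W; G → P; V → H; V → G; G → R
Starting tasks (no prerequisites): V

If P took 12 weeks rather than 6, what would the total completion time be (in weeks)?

Baseline: V→G→H→R = 9+4+6+7 = 26 → 26 weeks.
P has 7 weeks of float (longest path through it is 19).
The critical path is still V→G→H→R; finish is now 26 weeks.

26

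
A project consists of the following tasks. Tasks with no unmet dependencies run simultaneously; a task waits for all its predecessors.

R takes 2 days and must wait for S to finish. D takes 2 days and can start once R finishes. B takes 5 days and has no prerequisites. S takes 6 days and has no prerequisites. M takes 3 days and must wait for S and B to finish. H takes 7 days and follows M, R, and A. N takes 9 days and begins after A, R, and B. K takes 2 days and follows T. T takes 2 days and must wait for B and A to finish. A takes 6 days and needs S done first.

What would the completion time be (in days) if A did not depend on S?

Before: longest chain S→A→N = 6+6+9 = 21, finish 21.
Without S→A, A's earliest start moves from 6 to 0.
The longest chain is now S→R→N = 6+2+9 = 17, so the project takes 17 days.

17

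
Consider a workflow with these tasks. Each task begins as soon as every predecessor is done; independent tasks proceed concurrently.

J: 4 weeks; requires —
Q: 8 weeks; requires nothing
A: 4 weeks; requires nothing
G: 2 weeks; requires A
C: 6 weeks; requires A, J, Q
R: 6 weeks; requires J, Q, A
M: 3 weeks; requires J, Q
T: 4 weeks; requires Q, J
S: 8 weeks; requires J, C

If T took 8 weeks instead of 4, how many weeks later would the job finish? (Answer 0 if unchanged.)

0

Baseline: Q→C→S = 8+6+8 = 22 → 22 weeks.
T is off the critical path — its longest chain is 12 weeks, giving 10 of slack.
The critical path is still Q→C→S; finish is now 22 weeks.
Change in finish: 22 − 22 = +0 weeks.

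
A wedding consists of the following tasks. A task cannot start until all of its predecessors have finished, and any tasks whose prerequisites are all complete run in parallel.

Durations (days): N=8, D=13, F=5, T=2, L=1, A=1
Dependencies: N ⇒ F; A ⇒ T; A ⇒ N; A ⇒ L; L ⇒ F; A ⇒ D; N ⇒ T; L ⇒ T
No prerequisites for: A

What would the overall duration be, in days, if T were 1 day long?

Baseline: A→D = 1+13 = 14 → 14 days.
T has 3 days of float (longest path through it is 11).
The critical path is still A→D; finish is now 14 days.

14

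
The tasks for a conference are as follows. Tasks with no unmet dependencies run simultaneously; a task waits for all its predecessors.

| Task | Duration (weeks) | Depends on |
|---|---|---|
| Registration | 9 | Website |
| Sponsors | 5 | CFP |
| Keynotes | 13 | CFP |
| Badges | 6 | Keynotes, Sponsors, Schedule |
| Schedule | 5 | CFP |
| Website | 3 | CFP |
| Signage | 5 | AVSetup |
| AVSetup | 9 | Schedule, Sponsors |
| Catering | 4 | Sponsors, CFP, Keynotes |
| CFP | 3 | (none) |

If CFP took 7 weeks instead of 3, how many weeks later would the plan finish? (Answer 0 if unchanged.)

Critical path before the change: CFP→Schedule→AVSetup→Signage = 3+5+9+5 = 22 giving 22 weeks.
CFP is on the critical path; changing it to 7 makes that path 26 weeks.
No other chain overtakes it, so the finish is 26 weeks.
Change in finish: 26 − 22 = +4 weeks.

4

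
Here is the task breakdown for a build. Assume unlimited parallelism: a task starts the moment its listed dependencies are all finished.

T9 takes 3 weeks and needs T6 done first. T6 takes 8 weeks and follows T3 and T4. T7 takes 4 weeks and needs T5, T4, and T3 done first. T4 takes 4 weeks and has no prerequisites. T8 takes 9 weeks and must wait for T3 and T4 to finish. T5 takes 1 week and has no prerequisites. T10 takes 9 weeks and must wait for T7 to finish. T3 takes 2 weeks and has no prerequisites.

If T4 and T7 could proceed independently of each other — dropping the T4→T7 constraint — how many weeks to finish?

With the dependency in place, T4→T7→T10 = 4+4+9 = 17 sets the finish at 17 weeks.
Without T4→T7, T7's earliest start moves from 4 to 2.
New critical path: T3→T7→T10 = 2+4+9 = 15 ⇒ 15 weeks.

15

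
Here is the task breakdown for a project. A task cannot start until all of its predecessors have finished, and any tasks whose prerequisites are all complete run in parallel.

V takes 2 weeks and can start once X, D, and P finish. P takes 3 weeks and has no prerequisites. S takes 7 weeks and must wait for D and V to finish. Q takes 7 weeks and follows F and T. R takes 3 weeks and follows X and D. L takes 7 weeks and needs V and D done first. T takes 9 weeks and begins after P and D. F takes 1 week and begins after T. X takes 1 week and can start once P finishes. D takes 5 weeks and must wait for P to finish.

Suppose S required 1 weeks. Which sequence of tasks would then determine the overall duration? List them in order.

Baseline: P→D→T→F→Q = 3+5+9+1+7 = 25 → 25 weeks.
The longest path through S is only 17 weeks, so S has float 8.
No other chain overtakes it, so the finish is 25 weeks.

P, D, T, F, Q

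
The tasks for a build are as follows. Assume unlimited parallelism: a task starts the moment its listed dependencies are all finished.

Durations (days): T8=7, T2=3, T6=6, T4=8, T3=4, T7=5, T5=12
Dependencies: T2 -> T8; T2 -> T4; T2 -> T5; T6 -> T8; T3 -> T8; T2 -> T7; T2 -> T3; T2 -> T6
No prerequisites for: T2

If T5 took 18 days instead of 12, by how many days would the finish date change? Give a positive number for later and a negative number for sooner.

5

Actual critical path: T2→T6→T8 = 3+6+7 = 16 ⇒ 16 days.
T5 is off the critical path — its longest chain is 15 days, giving 1 of slack.
The binding chain switches to T2→T5 = 3+18 = 21; finish 21 days.
Change in finish: 21 − 16 = +5 days.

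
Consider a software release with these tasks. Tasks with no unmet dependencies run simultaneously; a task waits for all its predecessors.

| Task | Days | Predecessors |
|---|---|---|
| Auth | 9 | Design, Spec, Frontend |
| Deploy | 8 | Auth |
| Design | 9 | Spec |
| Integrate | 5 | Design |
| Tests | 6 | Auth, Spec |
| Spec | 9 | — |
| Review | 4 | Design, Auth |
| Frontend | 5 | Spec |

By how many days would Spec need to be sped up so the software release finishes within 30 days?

Current finish: 35 days; target: 30.
Spec is on every critical path, so each day cut from Spec cuts the finish by one (this holds down to a finish of 27).
Need 35 − 30 = 5 days off Spec → Spec becomes 4 days, finish becomes 30.

5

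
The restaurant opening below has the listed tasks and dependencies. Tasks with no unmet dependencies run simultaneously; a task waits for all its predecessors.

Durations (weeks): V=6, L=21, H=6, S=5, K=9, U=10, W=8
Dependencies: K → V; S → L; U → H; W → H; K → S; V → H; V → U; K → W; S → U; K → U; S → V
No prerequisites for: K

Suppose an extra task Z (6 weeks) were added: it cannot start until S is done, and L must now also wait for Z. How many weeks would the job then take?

Originally the job takes 36 weeks.
With Z inserted, L now waits for max(S, Z).
New critical path: K→S→Z→L = 9+5+6+21 = 41 ⇒ 41 weeks.

41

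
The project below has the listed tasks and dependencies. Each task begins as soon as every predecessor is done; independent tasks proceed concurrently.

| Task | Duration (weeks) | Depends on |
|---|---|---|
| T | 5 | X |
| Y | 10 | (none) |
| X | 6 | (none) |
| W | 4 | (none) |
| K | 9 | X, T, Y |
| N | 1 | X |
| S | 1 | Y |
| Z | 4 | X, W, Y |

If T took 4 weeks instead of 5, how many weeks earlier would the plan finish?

1

Critical path before the change: X→T→K = 6+5+9 = 20 giving 20 weeks.
T is on the critical path; changing it to 4 makes that path 19 weeks.
Now Y→K = 10+9 = 19 is longest, so the finish becomes 19 weeks.
Change in finish: 19 − 20 = -1 weeks.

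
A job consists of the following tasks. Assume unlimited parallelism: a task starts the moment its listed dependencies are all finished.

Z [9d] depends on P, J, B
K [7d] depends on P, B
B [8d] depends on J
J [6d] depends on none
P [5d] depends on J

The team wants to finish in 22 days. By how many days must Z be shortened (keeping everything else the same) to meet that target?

Current finish: 23 days; target: 22.
Z is on every critical path, so each day cut from Z cuts the finish by one (this holds down to a finish of 21).
Need 23 − 22 = 1 day off Z → Z becomes 8 days, finish becomes 22.

1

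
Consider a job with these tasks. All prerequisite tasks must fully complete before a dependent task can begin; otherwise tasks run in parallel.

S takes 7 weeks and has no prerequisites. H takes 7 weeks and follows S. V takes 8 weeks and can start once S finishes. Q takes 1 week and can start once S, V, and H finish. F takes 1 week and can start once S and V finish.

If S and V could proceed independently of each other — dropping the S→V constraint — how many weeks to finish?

15

Original critical path: S→V→Q = 7+8+1 = 16 ⇒ 16 weeks.
Without S→V, V's earliest start moves from 7 to 0.
New critical path: S→H→Q = 7+7+1 = 15 ⇒ 15 weeks.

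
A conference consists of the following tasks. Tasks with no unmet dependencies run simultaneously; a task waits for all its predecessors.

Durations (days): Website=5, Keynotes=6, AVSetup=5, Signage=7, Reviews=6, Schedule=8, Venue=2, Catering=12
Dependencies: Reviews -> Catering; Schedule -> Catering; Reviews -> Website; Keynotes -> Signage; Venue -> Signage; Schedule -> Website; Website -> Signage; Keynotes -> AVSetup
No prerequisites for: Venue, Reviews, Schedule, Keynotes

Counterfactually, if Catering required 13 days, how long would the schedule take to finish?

21

Baseline: Schedule→Catering = 8+12 = 20 → 20 days.
Since Catering is critical, the +1 change carries straight to that chain (now 21 days).
No other chain overtakes it, so the finish is 21 days.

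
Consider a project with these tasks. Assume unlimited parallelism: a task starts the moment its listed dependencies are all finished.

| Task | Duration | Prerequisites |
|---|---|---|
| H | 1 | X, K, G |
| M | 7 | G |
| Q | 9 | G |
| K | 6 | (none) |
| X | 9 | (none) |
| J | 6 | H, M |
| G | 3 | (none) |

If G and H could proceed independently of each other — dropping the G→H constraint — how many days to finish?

Before: longest chain X→H→J = 9+1+6 = 16, finish 16.
Dropping G→H doesn't change H's earliest start (9); another predecessor still binds.
New critical path: X→H→J = 9+1+6 = 16 ⇒ 16 days.

16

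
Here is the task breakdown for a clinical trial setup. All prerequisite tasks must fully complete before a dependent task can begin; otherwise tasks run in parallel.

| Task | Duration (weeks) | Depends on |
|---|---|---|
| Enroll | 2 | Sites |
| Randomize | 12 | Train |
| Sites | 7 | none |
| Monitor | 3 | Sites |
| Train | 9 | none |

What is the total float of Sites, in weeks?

11

The longest chain is Train→Randomize = 9+12 = 21; overall finish 21 weeks.
Longest path through Sites: 10 weeks (earliest finish 7, latest finish 18).
Slack of Sites = 11 − 0 = 11 weeks.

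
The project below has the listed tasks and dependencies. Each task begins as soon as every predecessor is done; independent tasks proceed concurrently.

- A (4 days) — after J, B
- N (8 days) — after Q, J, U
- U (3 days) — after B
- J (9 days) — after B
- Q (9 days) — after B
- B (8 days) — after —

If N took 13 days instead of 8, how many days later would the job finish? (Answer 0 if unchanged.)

Critical path before the change: B→J→N = 8+9+8 = 25 giving 25 days.
N is on the critical path; changing it to 13 makes that path 30 days.
That remains the longest chain; total 30 days.
Change in finish: 30 − 25 = +5 days.

5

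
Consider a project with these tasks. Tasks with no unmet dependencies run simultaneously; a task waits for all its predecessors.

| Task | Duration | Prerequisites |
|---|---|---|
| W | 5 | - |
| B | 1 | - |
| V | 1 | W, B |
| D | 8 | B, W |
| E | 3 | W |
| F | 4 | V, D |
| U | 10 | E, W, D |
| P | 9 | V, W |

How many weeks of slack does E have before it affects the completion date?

W→D→U = 5+8+10 = 23 sets the makespan at 23 weeks.
E finishes as early as 8 and must finish by 13.
Slack of E = 10 − 5 = 5 weeks.

5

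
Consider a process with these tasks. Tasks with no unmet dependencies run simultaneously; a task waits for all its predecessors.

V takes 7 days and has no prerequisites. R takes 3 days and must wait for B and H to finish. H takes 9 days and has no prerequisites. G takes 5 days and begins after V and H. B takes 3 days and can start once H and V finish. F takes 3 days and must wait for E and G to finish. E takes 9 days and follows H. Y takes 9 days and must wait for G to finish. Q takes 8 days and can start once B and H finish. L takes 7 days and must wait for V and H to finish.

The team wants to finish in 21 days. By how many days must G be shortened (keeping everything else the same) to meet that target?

2

Current finish: 23 days; target: 21.
G is on every critical path, so each day cut from G cuts the finish by one (this holds down to a finish of 21).
Need 23 − 21 = 2 days off G → G becomes 3 days, finish becomes 21.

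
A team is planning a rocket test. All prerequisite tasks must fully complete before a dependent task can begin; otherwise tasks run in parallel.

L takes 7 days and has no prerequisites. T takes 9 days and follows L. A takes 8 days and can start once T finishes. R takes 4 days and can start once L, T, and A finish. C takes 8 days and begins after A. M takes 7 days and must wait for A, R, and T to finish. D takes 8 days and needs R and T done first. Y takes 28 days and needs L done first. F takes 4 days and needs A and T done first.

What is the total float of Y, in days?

1

L→T→A→R→D = 7+9+8+4+8 = 36 sets the makespan at 36 days.
Longest path through Y: 35 days (earliest finish 35, latest finish 36).
Slack of Y = 8 − 7 = 1 day.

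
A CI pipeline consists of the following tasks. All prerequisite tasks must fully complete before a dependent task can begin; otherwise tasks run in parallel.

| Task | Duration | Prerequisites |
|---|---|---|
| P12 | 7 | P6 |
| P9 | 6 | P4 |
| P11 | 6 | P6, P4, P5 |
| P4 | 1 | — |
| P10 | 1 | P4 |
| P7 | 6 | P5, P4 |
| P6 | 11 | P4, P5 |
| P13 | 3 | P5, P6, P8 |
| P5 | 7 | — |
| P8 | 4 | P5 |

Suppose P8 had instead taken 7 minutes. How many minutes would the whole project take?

25

As given, the longest chain is P5→P6→P12 = 7+11+7 = 25, so the finish is 25 minutes.
P8 has 11 minutes of float (longest path through it is 14).
No other chain overtakes it, so the finish is 25 minutes.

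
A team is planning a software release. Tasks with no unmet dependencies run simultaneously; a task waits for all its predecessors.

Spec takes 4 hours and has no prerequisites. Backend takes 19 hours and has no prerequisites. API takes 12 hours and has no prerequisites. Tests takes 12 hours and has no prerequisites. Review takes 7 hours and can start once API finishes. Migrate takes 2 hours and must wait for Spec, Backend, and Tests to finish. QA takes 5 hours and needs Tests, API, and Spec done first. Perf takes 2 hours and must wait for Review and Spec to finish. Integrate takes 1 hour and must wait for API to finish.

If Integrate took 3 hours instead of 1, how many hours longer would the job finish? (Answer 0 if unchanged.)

0

Baseline: Backend→Migrate = 19+2 = 21 → 21 hours.
The longest path through Integrate is only 13 hours, so Integrate has float 8.
No other chain overtakes it, so the finish is 21 hours.
Change in finish: 21 − 21 = +0 hours.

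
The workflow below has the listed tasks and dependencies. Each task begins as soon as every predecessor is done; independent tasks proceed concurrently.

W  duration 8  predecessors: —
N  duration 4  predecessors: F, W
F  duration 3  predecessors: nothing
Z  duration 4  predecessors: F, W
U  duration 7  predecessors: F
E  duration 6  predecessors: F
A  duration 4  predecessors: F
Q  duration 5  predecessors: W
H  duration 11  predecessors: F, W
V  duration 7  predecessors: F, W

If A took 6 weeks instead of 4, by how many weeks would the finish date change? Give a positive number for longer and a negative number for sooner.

Baseline: W→H = 8+11 = 19 → 19 weeks.
A has 12 weeks of float (longest path through it is 7).
The critical path is still W→H; finish is now 19 weeks.
Change in finish: 19 − 19 = +0 weeks.

0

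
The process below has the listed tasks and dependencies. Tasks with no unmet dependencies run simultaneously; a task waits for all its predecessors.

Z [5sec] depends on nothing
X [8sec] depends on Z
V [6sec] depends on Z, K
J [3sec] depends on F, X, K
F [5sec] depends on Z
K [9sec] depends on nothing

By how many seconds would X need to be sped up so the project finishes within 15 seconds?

1

Current finish: 16 seconds; target: 15.
X is on every critical path, so each second cut from X cuts the finish by one (this holds down to a finish of 15).
Need 16 − 15 = 1 second off X → X becomes 7 seconds, finish becomes 15.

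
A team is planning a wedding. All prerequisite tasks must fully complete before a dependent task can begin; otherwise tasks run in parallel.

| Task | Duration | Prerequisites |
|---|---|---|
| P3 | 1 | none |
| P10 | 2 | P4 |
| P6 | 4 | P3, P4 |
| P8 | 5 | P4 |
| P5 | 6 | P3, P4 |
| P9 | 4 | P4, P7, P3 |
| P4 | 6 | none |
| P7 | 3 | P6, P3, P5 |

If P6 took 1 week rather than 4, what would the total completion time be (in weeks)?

Critical path before the change: P4→P5→P7→P9 = 6+6+3+4 = 19 giving 19 weeks.
P6 has 2 weeks of float (longest path through it is 17).
That remains the longest chain; total 19 weeks.

19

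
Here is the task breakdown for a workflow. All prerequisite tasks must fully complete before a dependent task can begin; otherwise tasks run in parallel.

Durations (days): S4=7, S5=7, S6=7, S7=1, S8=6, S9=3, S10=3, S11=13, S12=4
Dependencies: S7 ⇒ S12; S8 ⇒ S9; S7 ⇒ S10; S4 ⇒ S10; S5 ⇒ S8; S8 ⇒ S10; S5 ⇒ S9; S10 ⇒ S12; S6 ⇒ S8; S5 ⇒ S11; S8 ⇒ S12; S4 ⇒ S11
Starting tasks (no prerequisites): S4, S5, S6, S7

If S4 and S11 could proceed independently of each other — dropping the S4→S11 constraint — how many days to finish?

With the dependency in place, S4→S11 = 7+13 = 20 sets the finish at 20 days.
Dropping S4→S11 doesn't change S11's earliest start (7); another predecessor still binds.
New critical path: S5→S8→S10→S12 = 7+6+3+4 = 20 ⇒ 20 days.

20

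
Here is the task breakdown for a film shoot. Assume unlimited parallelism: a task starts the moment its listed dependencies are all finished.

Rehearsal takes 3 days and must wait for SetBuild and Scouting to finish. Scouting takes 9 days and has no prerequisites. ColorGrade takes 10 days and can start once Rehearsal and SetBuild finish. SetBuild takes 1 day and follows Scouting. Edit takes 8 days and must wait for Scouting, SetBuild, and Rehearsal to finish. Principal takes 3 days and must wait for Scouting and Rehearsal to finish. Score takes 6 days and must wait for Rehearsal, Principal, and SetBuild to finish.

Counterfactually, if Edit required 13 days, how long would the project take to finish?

26

As given, the longest chain is Scouting→SetBuild→Rehearsal→ColorGrade = 9+1+3+10 = 23, so the finish is 23 days.
The longest path through Edit is only 21 days, so Edit has float 2.
The binding chain switches to Scouting→SetBuild→Rehearsal→Edit = 9+1+3+13 = 26; finish 26 days.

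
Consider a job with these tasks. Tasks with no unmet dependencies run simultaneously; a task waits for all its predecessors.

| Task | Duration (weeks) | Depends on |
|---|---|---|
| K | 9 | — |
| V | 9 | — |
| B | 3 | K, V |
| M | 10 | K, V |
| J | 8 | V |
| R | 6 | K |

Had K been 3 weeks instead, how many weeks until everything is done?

19

The binding path is K→M = 9+10 = 19; finish at 19 weeks.
K lies on that path, so at 3 weeks the path becomes 13 weeks.
The binding chain switches to V→M = 9+10 = 19; finish 19 weeks.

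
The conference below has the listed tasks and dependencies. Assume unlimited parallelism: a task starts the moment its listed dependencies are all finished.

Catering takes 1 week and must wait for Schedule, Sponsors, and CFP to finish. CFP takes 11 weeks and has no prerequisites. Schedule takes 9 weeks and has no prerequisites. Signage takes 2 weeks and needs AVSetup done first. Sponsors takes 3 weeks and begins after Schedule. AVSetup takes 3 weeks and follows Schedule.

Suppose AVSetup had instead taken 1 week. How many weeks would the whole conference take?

Actual critical path: Schedule→AVSetup→Signage = 9+3+2 = 14 ⇒ 14 weeks.
Since AVSetup is critical, the -2 change carries straight to that chain (now 12 weeks).
Now Schedule→Sponsors→Catering = 9+3+1 = 13 is longest, so the finish becomes 13 weeks.

13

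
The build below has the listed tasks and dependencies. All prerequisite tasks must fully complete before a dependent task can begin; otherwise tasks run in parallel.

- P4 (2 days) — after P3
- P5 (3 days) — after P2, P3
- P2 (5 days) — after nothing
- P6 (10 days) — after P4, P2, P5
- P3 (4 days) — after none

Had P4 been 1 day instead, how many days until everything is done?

18

Critical path before the change: P2→P5→P6 = 5+3+10 = 18 giving 18 days.
The longest path through P4 is only 16 days, so P4 has float 2.
That remains the longest chain; total 18 days.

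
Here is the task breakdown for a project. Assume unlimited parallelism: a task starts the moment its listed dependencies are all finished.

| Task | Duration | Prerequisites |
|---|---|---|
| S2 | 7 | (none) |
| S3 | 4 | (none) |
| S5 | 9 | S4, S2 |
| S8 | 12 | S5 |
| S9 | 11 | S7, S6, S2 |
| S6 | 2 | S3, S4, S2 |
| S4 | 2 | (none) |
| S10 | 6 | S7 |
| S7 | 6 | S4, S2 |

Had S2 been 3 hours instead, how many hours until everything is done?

24

As given, the longest chain is S2→S5→S8 = 7+9+12 = 28, so the finish is 28 hours.
S2 is on the critical path; changing it to 3 makes that path 24 hours.
The critical path is still S2→S5→S8; finish is now 24 hours.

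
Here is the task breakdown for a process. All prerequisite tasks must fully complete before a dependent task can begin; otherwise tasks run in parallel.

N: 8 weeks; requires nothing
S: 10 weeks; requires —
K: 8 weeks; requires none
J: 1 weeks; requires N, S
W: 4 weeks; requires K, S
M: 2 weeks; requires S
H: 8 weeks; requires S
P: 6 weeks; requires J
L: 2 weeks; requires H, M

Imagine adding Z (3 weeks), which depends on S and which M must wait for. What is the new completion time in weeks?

20

Originally the project takes 20 weeks.
With Z inserted, M now waits for max(S, Z).
New critical path: S→H→L = 10+8+2 = 20 ⇒ 20 weeks.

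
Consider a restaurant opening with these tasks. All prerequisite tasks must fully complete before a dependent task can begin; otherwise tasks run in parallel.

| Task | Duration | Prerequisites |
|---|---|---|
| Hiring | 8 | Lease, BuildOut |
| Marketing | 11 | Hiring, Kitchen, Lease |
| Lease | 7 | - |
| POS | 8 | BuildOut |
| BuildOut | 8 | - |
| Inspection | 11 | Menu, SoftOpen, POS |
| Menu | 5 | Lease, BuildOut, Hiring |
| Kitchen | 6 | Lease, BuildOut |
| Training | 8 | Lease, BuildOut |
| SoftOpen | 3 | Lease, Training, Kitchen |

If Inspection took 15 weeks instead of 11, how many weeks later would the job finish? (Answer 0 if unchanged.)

Baseline: BuildOut→Hiring→Menu→Inspection = 8+8+5+11 = 32 → 32 weeks.
Since Inspection is critical, the +4 change carries straight to that chain (now 36 weeks).
The critical path is still BuildOut→Hiring→Menu→Inspection; finish is now 36 weeks.
Change in finish: 36 − 32 = +4 weeks.

4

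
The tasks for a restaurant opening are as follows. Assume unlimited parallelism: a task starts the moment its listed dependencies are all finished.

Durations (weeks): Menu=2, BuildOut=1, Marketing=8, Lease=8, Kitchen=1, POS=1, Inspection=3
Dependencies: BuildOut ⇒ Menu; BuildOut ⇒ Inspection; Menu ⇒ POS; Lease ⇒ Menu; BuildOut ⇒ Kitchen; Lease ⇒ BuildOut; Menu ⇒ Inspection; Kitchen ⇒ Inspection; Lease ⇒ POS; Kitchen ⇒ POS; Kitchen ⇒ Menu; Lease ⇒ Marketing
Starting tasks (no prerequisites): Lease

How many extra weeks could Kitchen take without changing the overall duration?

1

The longest chain is Lease→Marketing = 8+8 = 16; overall finish 16 weeks.
Longest path through Kitchen: 15 weeks (earliest finish 10, latest finish 11).
So Kitchen can slip 11 − 10 = 1 week.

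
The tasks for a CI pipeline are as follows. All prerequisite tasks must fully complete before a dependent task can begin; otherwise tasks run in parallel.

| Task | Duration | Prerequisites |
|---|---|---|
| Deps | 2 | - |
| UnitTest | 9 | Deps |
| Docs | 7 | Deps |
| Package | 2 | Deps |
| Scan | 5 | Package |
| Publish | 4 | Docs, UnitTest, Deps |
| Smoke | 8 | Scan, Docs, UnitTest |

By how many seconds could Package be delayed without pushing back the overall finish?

Critical path: Deps→UnitTest→Smoke = 2+9+8 = 19, so the finish is 19 seconds.
Longest path through Package: 17 seconds (earliest finish 4, latest finish 6).
Slack of Package = 4 − 2 = 2 seconds.

2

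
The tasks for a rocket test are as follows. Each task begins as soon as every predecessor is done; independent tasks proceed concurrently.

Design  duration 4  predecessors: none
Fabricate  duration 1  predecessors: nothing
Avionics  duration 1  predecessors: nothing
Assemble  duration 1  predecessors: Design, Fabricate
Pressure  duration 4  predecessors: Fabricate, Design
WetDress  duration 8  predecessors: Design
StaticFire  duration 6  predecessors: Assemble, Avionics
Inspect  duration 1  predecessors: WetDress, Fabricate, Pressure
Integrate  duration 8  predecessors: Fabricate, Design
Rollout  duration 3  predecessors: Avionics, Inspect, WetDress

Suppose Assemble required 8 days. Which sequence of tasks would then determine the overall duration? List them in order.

The binding path is Design→WetDress→Inspect→Rollout = 4+8+1+3 = 16; finish at 16 days.
Assemble is off the critical path — its longest chain is 11 days, giving 5 of slack.
The binding chain switches to Design→Assemble→StaticFire = 4+8+6 = 18; finish 18 days.

Design, Assemble, StaticFire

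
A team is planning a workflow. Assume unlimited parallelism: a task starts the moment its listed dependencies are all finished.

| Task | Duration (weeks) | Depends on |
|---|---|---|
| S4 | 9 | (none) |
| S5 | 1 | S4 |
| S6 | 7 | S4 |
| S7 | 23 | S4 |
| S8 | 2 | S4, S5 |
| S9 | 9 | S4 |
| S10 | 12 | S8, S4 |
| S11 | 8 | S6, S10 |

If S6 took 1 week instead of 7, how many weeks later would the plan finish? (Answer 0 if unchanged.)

0

As given, the longest chain is S4→S5→S8→S10→S11 = 9+1+2+12+8 = 32, so the finish is 32 weeks.
S6 has 8 weeks of float (longest path through it is 24).
The critical path is still S4→S5→S8→S10→S11; finish is now 32 weeks.
Change in finish: 32 − 32 = +0 weeks.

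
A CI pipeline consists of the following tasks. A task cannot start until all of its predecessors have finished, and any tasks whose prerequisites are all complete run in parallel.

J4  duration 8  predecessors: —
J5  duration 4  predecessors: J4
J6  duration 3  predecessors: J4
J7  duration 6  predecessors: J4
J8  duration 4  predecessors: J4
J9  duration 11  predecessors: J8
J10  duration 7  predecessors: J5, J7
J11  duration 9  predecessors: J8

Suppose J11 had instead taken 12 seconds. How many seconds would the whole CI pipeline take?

24

Critical path before the change: J4→J8→J9 = 8+4+11 = 23 giving 23 seconds.
J11 is off the critical path — its longest chain is 21 seconds, giving 2 of slack.
The binding chain switches to J4→J8→J11 = 8+4+12 = 24; finish 24 seconds.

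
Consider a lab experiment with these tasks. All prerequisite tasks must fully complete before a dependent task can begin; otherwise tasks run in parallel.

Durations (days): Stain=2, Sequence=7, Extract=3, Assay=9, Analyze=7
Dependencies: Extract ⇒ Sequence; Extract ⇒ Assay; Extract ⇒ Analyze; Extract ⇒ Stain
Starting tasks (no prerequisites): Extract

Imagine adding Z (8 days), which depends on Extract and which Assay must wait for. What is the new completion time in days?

Originally the schedule takes 12 days.
With Z inserted, Assay now waits for max(Extract, Z).
New critical path: Extract→Z→Assay = 3+8+9 = 20 ⇒ 20 days.

20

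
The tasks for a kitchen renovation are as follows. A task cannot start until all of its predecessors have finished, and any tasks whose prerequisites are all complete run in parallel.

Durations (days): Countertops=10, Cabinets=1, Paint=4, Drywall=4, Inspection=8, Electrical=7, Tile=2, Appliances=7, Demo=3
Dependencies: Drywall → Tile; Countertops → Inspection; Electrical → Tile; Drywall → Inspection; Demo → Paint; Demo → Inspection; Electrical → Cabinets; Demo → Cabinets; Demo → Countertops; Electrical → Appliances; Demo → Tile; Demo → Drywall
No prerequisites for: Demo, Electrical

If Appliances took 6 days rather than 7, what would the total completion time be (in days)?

Baseline: Demo→Countertops→Inspection = 3+10+8 = 21 → 21 days.
The longest path through Appliances is only 14 days, so Appliances has float 7.
No other chain overtakes it, so the finish is 21 days.

21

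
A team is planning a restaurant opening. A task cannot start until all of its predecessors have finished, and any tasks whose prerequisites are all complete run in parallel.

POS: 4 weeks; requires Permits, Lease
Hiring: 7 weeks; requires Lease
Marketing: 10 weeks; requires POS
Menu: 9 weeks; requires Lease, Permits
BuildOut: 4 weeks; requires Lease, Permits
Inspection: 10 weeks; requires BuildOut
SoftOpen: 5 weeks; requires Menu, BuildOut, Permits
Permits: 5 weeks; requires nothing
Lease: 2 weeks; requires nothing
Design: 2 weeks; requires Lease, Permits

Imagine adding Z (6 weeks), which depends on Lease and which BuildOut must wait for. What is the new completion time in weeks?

22

Originally the job takes 19 weeks.
With Z inserted, BuildOut now waits for max(Lease, Permits, Z).
New critical path: Lease→Z→BuildOut→Inspection = 2+6+4+10 = 22 ⇒ 22 weeks.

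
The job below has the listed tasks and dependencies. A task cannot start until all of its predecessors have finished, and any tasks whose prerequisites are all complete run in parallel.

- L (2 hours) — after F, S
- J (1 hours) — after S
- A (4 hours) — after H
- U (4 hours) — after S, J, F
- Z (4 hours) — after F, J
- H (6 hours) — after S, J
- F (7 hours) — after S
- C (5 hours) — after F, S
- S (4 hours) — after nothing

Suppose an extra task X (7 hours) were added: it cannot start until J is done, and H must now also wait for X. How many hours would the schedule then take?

Originally the schedule takes 16 hours.
With X inserted, H now waits for max(S, J, X).
New critical path: S→J→X→H→A = 4+1+7+6+4 = 22 ⇒ 22 hours.

22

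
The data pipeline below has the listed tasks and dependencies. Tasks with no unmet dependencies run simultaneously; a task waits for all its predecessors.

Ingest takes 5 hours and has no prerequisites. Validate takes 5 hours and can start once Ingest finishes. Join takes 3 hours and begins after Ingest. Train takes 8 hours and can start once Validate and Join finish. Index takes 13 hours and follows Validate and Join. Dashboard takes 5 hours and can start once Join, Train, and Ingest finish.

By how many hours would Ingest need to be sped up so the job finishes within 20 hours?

Current finish: 23 hours; target: 20.
Ingest is on every critical path, so each hour cut from Ingest cuts the finish by one (this holds down to a finish of 19).
Need 23 − 20 = 3 hours off Ingest → Ingest becomes 2 hours, finish becomes 20.

3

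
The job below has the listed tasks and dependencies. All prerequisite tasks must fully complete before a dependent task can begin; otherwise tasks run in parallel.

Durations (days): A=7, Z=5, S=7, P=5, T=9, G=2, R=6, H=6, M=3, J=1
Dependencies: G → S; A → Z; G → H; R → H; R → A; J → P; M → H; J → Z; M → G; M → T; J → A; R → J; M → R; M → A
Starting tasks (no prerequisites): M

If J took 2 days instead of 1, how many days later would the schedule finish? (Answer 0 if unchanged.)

Critical path before the change: M→R→J→A→Z = 3+6+1+7+5 = 22 giving 22 days.
J lies on that path, so at 2 days the path becomes 23 days.
The critical path is still M→R→J→A→Z; finish is now 23 days.
Change in finish: 23 − 22 = +1 days.

1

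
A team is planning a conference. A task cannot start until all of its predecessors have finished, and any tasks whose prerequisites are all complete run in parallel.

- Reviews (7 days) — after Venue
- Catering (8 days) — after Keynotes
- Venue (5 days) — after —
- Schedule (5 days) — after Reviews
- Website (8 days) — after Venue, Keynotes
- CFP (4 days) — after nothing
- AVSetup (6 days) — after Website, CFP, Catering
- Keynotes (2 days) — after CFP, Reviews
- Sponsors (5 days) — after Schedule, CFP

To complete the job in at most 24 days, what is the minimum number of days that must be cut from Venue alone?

Current finish: 28 days; target: 24.
Venue is on every critical path, so each day cut from Venue cuts the finish by one (this holds down to a finish of 24).
Need 28 − 24 = 4 days off Venue → Venue becomes 1 day, finish becomes 24.

4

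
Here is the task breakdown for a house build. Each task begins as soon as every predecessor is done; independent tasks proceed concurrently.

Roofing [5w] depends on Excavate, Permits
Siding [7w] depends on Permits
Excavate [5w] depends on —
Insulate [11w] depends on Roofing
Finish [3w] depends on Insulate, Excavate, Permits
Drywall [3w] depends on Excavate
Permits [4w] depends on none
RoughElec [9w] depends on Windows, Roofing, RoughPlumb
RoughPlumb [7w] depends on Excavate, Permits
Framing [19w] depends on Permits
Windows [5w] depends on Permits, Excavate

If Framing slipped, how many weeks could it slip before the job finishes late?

Critical path: Excavate→Roofing→Insulate→Finish = 5+5+11+3 = 24, so the finish is 24 weeks.
The longest chain containing Framing totals 23 weeks.
Slack of Framing = 5 − 4 = 1 week.

1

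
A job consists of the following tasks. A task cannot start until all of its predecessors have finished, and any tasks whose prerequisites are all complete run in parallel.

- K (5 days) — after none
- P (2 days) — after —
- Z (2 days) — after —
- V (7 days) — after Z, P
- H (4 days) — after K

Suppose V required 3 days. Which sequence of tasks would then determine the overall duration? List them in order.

As given, the longest chain is Z→V = 2+7 = 9, so the finish is 9 days.
V lies on that path, so at 3 days the path becomes 5 days.
Now K→H = 5+4 = 9 is longest, so the finish becomes 9 days.

K, H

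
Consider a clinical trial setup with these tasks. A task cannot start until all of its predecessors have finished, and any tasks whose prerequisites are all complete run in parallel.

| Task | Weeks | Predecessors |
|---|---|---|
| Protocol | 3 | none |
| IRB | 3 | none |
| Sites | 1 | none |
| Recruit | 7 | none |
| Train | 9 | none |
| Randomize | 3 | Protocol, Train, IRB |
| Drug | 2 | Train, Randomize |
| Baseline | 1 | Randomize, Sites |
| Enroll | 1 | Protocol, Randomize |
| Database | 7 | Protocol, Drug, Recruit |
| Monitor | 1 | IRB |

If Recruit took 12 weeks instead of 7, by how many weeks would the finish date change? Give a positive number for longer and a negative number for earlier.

0

Baseline: Train→Randomize→Drug→Database = 9+3+2+7 = 21 → 21 weeks.
Recruit is off the critical path — its longest chain is 14 weeks, giving 7 of slack.
No other chain overtakes it, so the finish is 21 weeks.
Change in finish: 21 − 21 = +0 weeks.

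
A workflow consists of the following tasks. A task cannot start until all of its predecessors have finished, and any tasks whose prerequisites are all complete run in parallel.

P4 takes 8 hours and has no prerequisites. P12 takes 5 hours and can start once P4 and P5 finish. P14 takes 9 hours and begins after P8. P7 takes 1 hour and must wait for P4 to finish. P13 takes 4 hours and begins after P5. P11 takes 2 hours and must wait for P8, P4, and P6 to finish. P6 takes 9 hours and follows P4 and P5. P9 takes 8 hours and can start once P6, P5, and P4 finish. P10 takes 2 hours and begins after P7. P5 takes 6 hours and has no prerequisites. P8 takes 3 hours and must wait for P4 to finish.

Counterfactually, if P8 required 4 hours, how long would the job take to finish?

As given, the longest chain is P4→P6→P9 = 8+9+8 = 25, so the finish is 25 hours.
P8 is off the critical path — its longest chain is 20 hours, giving 5 of slack.
That remains the longest chain; total 25 hours.

25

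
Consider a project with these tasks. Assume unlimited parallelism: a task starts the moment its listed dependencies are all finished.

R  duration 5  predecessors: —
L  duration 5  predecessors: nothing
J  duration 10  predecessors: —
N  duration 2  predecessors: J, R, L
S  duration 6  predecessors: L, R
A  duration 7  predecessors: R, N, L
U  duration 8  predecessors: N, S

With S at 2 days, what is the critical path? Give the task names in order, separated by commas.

The binding path is J→N→U = 10+2+8 = 20; finish at 20 days.
S has 1 day of float (longest path through it is 19).
That remains the longest chain; total 20 days.

J, N, U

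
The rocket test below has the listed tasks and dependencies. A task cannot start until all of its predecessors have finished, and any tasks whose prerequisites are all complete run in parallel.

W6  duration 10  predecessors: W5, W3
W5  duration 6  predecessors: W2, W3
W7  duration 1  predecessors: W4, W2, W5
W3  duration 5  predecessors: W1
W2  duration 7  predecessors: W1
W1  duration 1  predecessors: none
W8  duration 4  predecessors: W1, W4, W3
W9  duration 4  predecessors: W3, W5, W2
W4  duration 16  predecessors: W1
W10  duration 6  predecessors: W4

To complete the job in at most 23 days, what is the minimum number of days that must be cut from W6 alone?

Current finish: 24 days; target: 23.
W6 is on every critical path, so each day cut from W6 cuts the finish by one (this holds down to a finish of 23).
Need 24 − 23 = 1 day off W6 → W6 becomes 9 days, finish becomes 23.

1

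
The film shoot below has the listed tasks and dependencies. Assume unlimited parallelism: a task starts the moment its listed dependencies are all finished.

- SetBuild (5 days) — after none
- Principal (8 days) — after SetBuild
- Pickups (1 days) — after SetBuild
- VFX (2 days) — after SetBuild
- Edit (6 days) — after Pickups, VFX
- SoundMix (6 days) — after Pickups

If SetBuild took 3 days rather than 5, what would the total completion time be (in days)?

11

As given, the longest chain is SetBuild→Principal = 5+8 = 13, so the finish is 13 days.
SetBuild lies on that path, so at 3 days the path becomes 11 days.
That remains the longest chain; total 11 days.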